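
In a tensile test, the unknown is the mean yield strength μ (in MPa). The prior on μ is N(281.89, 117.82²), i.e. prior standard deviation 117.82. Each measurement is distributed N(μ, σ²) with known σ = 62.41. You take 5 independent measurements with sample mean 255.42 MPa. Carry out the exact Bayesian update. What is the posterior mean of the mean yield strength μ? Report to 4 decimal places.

256.8265

For Normal data with known variance σ², a Normal(μ₀, σ₀²) prior on μ is conjugate. Posterior precision = 1/σ₀² + n/σ²; posterior mean is the precision-weighted average of μ₀ and x̄.
n·x̄ = 5·255.42 = 1277.1.
σ₀² = 117.82² = 13881.5524, σ² = 62.41² = 3895.0081; σ² + n·σ₀² = 3895.0081 + 5·13881.5524 = 73302.7701.
Posterior mean = (μ₀/σ₀² + n·x̄/σ²)/(1/σ₀² + n/σ²) = (σ²·μ₀ + σ₀²·n·x̄)/(σ² + n·σ₀²) = (3895.0081·281.89 + 13881.5524·1277.1)/73302.7701 = 18826094.403349/73302.7701 = 256.8265.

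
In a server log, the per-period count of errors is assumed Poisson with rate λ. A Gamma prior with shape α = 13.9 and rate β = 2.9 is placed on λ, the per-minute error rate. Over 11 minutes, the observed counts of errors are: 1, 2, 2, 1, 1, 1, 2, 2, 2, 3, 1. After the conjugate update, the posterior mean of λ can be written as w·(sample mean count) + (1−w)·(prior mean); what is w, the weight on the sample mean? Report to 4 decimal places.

With a Gamma(shape α, rate β) prior, the Poisson likelihood is conjugate: the posterior is Gamma(α + ΣXᵢ, β + n).
Posterior mean = (α₀+S)/(β₀+n) = [n/(β₀+n)]·(S/n) + [β₀/(β₀+n)]·(α₀/β₀), so only n and β₀ enter the weight.
Weight on data w = n/(β₀+n) = 11/(2.9+11) = 11/13.9 = 0.7914.

0.7914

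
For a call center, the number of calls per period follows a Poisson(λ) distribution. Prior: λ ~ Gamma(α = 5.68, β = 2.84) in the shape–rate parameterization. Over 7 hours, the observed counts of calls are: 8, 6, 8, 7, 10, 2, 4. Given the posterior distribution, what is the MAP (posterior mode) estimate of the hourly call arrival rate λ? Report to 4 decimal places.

5.0488

With a Gamma(shape α, rate β) prior, the Poisson likelihood is conjugate: the posterior is Gamma(α + ΣXᵢ, β + n).
Sum of counts S = 45 over n = 7 hours.
Posterior: Gamma(α+S, β+n) = Gamma(5.68+45, 2.84+7) = Gamma(50.68, 9.84).
Mode of Gamma(α,β) for α≥1 is (α−1)/β = 49.68/9.84 = 5.0488.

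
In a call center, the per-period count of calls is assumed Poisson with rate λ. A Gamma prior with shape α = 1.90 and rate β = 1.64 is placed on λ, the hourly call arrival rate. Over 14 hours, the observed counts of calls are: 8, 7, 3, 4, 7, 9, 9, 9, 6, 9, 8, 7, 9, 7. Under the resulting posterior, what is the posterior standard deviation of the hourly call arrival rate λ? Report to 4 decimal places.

With a Gamma(shape α, rate β) prior, the Poisson likelihood is conjugate: the posterior is Gamma(α + ΣXᵢ, β + n).
Sum of counts S = 102 over n = 14 hours.
Posterior: Gamma(α+S, β+n) = Gamma(1.90+102, 1.64+14) = Gamma(103.90, 15.64).
SD = √α/β = √103.90/15.64 = 0.6517.

0.6517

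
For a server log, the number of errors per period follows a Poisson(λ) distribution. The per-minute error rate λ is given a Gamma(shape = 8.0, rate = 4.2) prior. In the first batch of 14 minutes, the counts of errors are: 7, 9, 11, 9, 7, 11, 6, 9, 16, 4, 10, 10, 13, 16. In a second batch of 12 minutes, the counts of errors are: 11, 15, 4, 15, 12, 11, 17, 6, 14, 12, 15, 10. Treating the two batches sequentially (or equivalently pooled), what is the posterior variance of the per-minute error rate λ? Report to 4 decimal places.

With a Gamma(shape α, rate β) prior, the Poisson likelihood is conjugate: the posterior is Gamma(α + ΣXᵢ, β + n).
Batch 1: sum of counts S = 138 over n = 14 minutes.
After batch 1: Gamma(α+S, β+n) = Gamma(8.0+138, 4.2+14) = Gamma(146.0, 18.2).
Batch 2: sum of counts S = 142 over n = 12 minutes.
After batch 2: Gamma(α+S, β+n) = Gamma(146.0+142, 18.2+12) = Gamma(288.0, 30.2).
Var = α/β² = 288.0/30.2² = 0.3158.

0.3158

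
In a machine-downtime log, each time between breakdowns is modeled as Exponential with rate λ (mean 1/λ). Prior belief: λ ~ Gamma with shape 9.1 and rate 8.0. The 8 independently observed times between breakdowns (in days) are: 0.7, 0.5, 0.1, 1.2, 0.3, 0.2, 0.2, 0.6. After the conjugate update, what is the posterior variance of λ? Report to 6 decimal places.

With a Gamma(shape α, rate β) prior on the exponential rate λ, the posterior after n observations with total T = Σxᵢ is Gamma(α+n, β+T).
Sum of observations T = 3.8 days; n = 8.
Posterior: Gamma(9.1+8, 8.0+3.8) = Gamma(17.1, 11.8).
Var = α/β² = 0.122810.

0.122810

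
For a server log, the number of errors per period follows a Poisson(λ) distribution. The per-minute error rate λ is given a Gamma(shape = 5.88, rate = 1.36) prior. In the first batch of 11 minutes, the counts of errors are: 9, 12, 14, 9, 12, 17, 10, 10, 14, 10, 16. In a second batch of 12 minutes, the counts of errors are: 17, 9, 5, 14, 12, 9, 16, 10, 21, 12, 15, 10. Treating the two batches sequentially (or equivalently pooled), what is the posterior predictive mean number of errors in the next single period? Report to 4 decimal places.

11.8588

With a Gamma(shape α, rate β) prior, the Poisson likelihood is conjugate: the posterior is Gamma(α + ΣXᵢ, β + n).
Batch 1: sum of counts S = 133 over n = 11 minutes.
After batch 1: Gamma(α+S, β+n) = Gamma(5.88+133, 1.36+11) = Gamma(138.88, 12.36).
Batch 2: sum of counts S = 150 over n = 12 minutes.
After batch 2: Gamma(α+S, β+n) = Gamma(138.88+150, 12.36+12) = Gamma(288.88, 24.36).
The predictive distribution for one future period is NegBinom with mean α/β = 11.8588.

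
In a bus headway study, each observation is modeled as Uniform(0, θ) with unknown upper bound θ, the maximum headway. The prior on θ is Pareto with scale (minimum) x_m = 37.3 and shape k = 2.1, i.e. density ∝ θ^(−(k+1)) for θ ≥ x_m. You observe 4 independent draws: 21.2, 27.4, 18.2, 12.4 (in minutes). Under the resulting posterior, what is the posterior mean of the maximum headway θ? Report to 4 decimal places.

44.6137

A Pareto(scale x_m, shape k) prior on the upper bound θ of Uniform(0, θ) is conjugate: posterior is Pareto(max(x_m, max xᵢ), k + n).
Sample maximum = 27.4; prior scale x_m = 37.3 → posterior scale = max = 37.3.
Posterior shape = 2.1 + 4 = 6.1.
E[θ|data] = k·x_m/(k−1) = 6.1·37.3/5.1 = 44.6137.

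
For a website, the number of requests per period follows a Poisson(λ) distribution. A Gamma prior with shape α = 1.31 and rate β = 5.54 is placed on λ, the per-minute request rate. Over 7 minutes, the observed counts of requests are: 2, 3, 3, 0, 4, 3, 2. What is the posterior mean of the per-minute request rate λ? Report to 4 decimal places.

With a Gamma(shape α, rate β) prior, the Poisson likelihood is conjugate: the posterior is Gamma(α + ΣXᵢ, β + n).
Sum of counts S = 17 over n = 7 minutes.
Posterior: Gamma(α+S, β+n) = Gamma(1.31+17, 5.54+7) = Gamma(18.31, 12.54).
Posterior mean = α/β = 18.31/12.54 = 1.4601.

1.4601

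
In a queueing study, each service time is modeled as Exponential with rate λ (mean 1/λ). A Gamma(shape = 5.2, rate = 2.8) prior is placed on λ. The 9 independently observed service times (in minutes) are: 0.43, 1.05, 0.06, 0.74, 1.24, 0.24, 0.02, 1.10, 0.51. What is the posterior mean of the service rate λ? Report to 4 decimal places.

With a Gamma(shape α, rate β) prior on the exponential rate λ, the posterior after n observations with total T = Σxᵢ is Gamma(α+n, β+T).
Sum of observations T = 5.39 minutes; n = 9.
Posterior: Gamma(5.2+9, 2.8+5.39) = Gamma(14.2, 8.19).
Posterior mean of λ = α/β = 14.2/8.19 = 1.7338.

1.7338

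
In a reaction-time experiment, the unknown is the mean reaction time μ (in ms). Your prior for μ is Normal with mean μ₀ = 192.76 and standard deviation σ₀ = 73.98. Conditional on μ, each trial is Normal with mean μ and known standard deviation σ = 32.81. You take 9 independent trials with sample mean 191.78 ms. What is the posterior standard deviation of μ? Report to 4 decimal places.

For Normal data with known variance σ², a Normal(μ₀, σ₀²) prior on μ is conjugate. Posterior precision = 1/σ₀² + n/σ²; posterior mean is the precision-weighted average of μ₀ and x̄.
σ₀² = 73.98² = 5473.0404, σ² = 32.81² = 1076.4961; σ² + n·σ₀² = 1076.4961 + 9·5473.0404 = 50333.8597.
Posterior precision = 1/σ₀² + n/σ² = 1/5473.0404 + 9/1076.4961 = (σ² + n·σ₀²)/(σ₀²σ²) = 50333.8597/(5473.0404·1076.4961); posterior variance σₙ² = σ₀²σ²/(σ² + n·σ₀²) = 5473.0404·1076.4961/50333.8597 = 117.052550.
Posterior SD = √σₙ² = √(5473.0404·1076.4961/50333.8597) = 10.8191.

10.8191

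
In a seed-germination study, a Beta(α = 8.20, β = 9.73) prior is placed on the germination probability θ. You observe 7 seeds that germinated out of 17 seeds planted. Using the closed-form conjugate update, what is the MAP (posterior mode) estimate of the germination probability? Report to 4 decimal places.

The Beta prior is conjugate to a Binomial/Bernoulli likelihood; the update adds successes to α and failures to β.
Posterior: Beta(α+k, β+n−k) = Beta(8.20+7, 9.73+10) = Beta(15.20, 19.73).
Mode of Beta(a,b) for a,b>1 is (a−1)/(a+b−2) = 14.20/32.93 = 0.4312.

0.4312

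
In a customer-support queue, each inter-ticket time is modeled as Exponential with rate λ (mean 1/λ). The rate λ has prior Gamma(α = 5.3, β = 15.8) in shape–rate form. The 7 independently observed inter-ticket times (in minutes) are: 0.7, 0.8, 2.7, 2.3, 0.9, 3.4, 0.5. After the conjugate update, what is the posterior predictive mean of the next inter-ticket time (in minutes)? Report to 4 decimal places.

2.3982

With a Gamma(shape α, rate β) prior on the exponential rate λ, the posterior after n observations with total T = Σxᵢ is Gamma(α+n, β+T).
Sum of observations T = 11.3 minutes; n = 7.
Posterior: Gamma(5.3+7, 15.8+11.3) = Gamma(12.3, 27.1).
The predictive distribution for the next observation is Lomax; its mean is β/(α−1) = 27.1/11.3 = 2.3982.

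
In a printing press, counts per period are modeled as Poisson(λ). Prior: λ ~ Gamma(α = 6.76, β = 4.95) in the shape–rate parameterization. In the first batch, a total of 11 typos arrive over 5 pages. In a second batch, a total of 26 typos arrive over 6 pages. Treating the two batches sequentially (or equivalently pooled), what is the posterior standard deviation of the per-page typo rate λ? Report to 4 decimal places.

0.4147

With a Gamma(shape α, rate β) prior, the Poisson likelihood is conjugate: the posterior is Gamma(α + ΣXᵢ, β + n).
After batch 1: Gamma(α+S, β+n) = Gamma(6.76+11, 4.95+5) = Gamma(17.76, 9.95).
After batch 2: Gamma(α+S, β+n) = Gamma(17.76+26, 9.95+6) = Gamma(43.76, 15.95).
SD = √α/β = √43.76/15.95 = 0.4147.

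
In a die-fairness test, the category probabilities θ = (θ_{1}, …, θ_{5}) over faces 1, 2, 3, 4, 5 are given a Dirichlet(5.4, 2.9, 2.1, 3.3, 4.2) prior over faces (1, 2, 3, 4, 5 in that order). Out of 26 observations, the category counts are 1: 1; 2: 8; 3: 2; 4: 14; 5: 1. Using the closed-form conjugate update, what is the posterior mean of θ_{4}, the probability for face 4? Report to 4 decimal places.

0.3941

The Dirichlet prior is conjugate to the Multinomial likelihood: each posterior αⱼ = prior αⱼ + observed count nⱼ.
Posterior concentration: (6.4, 10.9, 4.1, 17.3, 5.2), total = 43.9.
E[θ_{4}|data] = α_{4}/Σα = 17.3/43.9 = 0.3941.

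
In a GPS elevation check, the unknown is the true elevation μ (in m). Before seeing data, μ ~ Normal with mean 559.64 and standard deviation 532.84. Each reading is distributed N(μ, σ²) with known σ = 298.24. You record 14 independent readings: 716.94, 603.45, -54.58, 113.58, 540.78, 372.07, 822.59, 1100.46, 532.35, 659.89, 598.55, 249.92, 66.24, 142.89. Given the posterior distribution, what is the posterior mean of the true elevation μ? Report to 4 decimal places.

463.9366

For Normal data with known variance σ², a Normal(μ₀, σ₀²) prior on μ is conjugate. Posterior precision = 1/σ₀² + n/σ²; posterior mean is the precision-weighted average of μ₀ and x̄.
Σxᵢ = 716.94 + 603.45 + (-54.58) + 113.58 + 540.78 + 372.07 + 822.59 + 1100.46 + 532.35 + 659.89 + 598.55 + 249.92 + 66.24 + 142.89 = 6465.13, so n·x̄ = 6465.13.
σ₀² = 532.84² = 283918.4656, σ² = 298.24² = 88947.0976; σ² + n·σ₀² = 88947.0976 + 14·283918.4656 = 4063805.616.
Posterior mean = (μ₀/σ₀² + n·x̄/σ²)/(1/σ₀² + n/σ²) = (σ²·μ₀ + σ₀²·n·x̄)/(σ² + n·σ₀²) = (88947.0976·559.64 + 283918.4656·6465.13)/4063805.616 = 1885348143.205392/4063805.616 = 463.9366.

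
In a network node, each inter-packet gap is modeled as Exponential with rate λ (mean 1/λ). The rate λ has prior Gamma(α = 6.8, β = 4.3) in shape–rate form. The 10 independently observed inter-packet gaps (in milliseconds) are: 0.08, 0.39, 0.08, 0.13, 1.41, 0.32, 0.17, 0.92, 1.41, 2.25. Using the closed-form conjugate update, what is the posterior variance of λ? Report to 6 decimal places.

With a Gamma(shape α, rate β) prior on the exponential rate λ, the posterior after n observations with total T = Σxᵢ is Gamma(α+n, β+T).
Sum of observations T = 7.16 milliseconds; n = 10.
Posterior: Gamma(6.8+10, 4.3+7.16) = Gamma(16.8, 11.46).
Var = α/β² = 0.127920.

0.127920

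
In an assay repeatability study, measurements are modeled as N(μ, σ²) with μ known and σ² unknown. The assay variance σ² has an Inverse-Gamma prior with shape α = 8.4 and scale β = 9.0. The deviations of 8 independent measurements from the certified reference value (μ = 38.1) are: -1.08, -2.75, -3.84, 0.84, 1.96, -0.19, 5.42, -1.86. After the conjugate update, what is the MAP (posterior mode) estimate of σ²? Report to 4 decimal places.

With known mean μ and an Inverse-Gamma(α, β) prior on σ², the Normal likelihood is conjugate: posterior is Inv-Gamma(α + n/2, β + Σ(xᵢ−μ)²/2).
Σ(xᵢ−μ)² = (-1.08)² + (-2.75)² + (-3.84)² + (0.84)² + (1.96)² + (-0.19)² + (5.42)² + (-1.86)² = 60.8938.
Posterior: Inv-Gamma(8.4 + 8/2, 9.0 + 60.8938/2) = Inv-Gamma(12.40, 39.44690).
Mode = β/(α+1) = 39.44690/13.40 = 2.9438.

2.9438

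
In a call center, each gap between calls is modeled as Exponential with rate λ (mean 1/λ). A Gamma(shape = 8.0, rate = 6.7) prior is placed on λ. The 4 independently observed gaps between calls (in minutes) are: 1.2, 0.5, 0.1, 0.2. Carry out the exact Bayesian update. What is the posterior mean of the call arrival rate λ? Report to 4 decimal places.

1.3793

With a Gamma(shape α, rate β) prior on the exponential rate λ, the posterior after n observations with total T = Σxᵢ is Gamma(α+n, β+T).
Sum of observations T = 2.0 minutes; n = 4.
Posterior: Gamma(8.0+4, 6.7+2.0) = Gamma(12.0, 8.7).
Posterior mean of λ = α/β = 12.0/8.7 = 1.3793.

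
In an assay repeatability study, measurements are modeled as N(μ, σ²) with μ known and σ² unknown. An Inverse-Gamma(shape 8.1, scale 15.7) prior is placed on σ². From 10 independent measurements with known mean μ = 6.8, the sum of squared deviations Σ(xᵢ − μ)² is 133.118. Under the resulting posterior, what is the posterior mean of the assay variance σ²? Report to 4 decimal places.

With known mean μ and an Inverse-Gamma(α, β) prior on σ², the Normal likelihood is conjugate: posterior is Inv-Gamma(α + n/2, β + Σ(xᵢ−μ)²/2).
Posterior: Inv-Gamma(8.1 + 10/2, 15.7 + 133.118/2) = Inv-Gamma(13.10, 82.2590).
E[σ²|data] = β/(α−1) = 82.2590/12.10 = 6.7983.

6.7983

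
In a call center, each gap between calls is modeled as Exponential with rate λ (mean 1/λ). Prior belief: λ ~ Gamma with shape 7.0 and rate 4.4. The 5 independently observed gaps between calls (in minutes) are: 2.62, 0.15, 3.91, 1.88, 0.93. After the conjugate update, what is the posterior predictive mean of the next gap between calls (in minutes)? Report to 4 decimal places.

With a Gamma(shape α, rate β) prior on the exponential rate λ, the posterior after n observations with total T = Σxᵢ is Gamma(α+n, β+T).
Sum of observations T = 9.49 minutes; n = 5.
Posterior: Gamma(7.0+5, 4.4+9.49) = Gamma(12.0, 13.89).
The predictive distribution for the next observation is Lomax; its mean is β/(α−1) = 13.89/11.0 = 1.2627.

1.2627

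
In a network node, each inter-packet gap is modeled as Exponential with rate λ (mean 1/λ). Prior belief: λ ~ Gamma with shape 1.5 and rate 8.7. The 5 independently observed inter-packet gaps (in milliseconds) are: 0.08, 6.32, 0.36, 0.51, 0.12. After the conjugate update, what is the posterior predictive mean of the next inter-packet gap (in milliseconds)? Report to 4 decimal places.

With a Gamma(shape α, rate β) prior on the exponential rate λ, the posterior after n observations with total T = Σxᵢ is Gamma(α+n, β+T).
Sum of observations T = 7.39 milliseconds; n = 5.
Posterior: Gamma(1.5+5, 8.7+7.39) = Gamma(6.5, 16.09).
The predictive distribution for the next observation is Lomax; its mean is β/(α−1) = 16.09/5.5 = 2.9255.

2.9255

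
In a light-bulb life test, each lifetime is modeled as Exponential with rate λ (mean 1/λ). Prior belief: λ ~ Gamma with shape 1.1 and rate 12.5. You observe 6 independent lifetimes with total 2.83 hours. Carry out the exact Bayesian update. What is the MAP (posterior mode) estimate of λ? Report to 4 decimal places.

With a Gamma(shape α, rate β) prior on the exponential rate λ, the posterior after n observations with total T = Σxᵢ is Gamma(α+n, β+T).
Posterior: Gamma(1.1+6, 12.5+2.83) = Gamma(7.1, 15.33).
Mode = (α−1)/β = 0.3979.

0.3979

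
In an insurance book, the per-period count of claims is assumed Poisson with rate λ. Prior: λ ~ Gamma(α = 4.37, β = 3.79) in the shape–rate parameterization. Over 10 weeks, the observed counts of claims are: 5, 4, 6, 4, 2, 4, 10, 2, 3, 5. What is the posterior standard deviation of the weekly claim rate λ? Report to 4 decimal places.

0.5095

With a Gamma(shape α, rate β) prior, the Poisson likelihood is conjugate: the posterior is Gamma(α + ΣXᵢ, β + n).
Sum of counts S = 45 over n = 10 weeks.
Posterior: Gamma(α+S, β+n) = Gamma(4.37+45, 3.79+10) = Gamma(49.37, 13.79).
SD = √α/β = √49.37/13.79 = 0.5095.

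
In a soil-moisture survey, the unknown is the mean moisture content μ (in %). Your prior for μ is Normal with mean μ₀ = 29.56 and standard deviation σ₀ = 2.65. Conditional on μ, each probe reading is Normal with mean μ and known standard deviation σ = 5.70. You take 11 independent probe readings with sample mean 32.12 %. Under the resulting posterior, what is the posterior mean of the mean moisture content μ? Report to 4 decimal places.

31.3621

For Normal data with known variance σ², a Normal(μ₀, σ₀²) prior on μ is conjugate. Posterior precision = 1/σ₀² + n/σ²; posterior mean is the precision-weighted average of μ₀ and x̄.
n·x̄ = 11·32.12 = 353.32.
σ₀² = 2.65² = 7.0225, σ² = 5.70² = 32.49; σ² + n·σ₀² = 32.49 + 11·7.0225 = 109.7375.
Posterior mean = (μ₀/σ₀² + n·x̄/σ²)/(1/σ₀² + n/σ²) = (σ²·μ₀ + σ₀²·n·x̄)/(σ² + n·σ₀²) = (32.49·29.56 + 7.0225·353.32)/109.7375 = 3441.5941/109.7375 = 31.3621.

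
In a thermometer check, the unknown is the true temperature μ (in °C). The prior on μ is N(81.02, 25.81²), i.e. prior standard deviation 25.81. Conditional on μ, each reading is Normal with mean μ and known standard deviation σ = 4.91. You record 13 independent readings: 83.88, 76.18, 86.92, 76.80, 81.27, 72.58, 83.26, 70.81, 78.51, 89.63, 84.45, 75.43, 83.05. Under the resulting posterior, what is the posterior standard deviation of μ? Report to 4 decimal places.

For Normal data with known variance σ², a Normal(μ₀, σ₀²) prior on μ is conjugate. Posterior precision = 1/σ₀² + n/σ²; posterior mean is the precision-weighted average of μ₀ and x̄.
σ₀² = 25.81² = 666.1561, σ² = 4.91² = 24.1081; σ² + n·σ₀² = 24.1081 + 13·666.1561 = 8684.1374.
Posterior precision = 1/σ₀² + n/σ² = 1/666.1561 + 13/24.1081 = (σ² + n·σ₀²)/(σ₀²σ²) = 8684.1374/(666.1561·24.1081); posterior variance σₙ² = σ₀²σ²/(σ² + n·σ₀²) = 666.1561·24.1081/8684.1374 = 1.849321.
Posterior SD = √σₙ² = √(666.1561·24.1081/8684.1374) = 1.3599.

1.3599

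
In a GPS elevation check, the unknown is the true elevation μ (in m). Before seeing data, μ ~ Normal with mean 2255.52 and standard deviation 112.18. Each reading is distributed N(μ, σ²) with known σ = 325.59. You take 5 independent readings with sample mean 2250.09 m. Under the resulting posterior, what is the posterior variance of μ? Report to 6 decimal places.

For Normal data with known variance σ², a Normal(μ₀, σ₀²) prior on μ is conjugate. Posterior precision = 1/σ₀² + n/σ²; posterior mean is the precision-weighted average of μ₀ and x̄.
σ₀² = 112.18² = 12584.3524, σ² = 325.59² = 106008.8481; σ² + n·σ₀² = 106008.8481 + 5·12584.3524 = 168930.6101.
Posterior precision = 1/σ₀² + n/σ² = 1/12584.3524 + 5/106008.8481 = (σ² + n·σ₀²)/(σ₀²σ²) = 168930.6101/(12584.3524·106008.8481); posterior variance σₙ² = σ₀²σ²/(σ² + n·σ₀²) = 12584.3524·106008.8481/168930.6101 = 7897.045427.

7897.045427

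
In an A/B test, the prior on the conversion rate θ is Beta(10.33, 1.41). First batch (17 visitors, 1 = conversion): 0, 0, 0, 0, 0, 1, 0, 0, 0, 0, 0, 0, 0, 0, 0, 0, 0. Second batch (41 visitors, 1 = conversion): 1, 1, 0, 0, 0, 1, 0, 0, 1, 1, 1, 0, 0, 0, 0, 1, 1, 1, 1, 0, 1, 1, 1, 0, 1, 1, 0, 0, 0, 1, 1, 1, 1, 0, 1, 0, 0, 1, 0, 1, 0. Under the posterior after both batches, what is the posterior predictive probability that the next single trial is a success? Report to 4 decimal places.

0.4779

The Beta prior is conjugate to a Binomial/Bernoulli likelihood; the update adds successes to α and failures to β.
After batch 1: Beta(10.33+1, 1.41+16) = Beta(11.33, 17.41).
After batch 2: Beta(11.33+22, 17.41+19) = Beta(33.33, 36.41).
For a single future Bernoulli trial, P(success | data) = α/(α+β) = 0.4779.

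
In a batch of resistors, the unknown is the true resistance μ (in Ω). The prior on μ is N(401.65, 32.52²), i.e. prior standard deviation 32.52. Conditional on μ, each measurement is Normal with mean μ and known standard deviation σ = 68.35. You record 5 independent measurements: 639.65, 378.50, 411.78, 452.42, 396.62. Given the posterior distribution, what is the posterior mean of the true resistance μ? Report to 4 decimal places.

For Normal data with known variance σ², a Normal(μ₀, σ₀²) prior on μ is conjugate. Posterior precision = 1/σ₀² + n/σ²; posterior mean is the precision-weighted average of μ₀ and x̄.
Σxᵢ = 639.65 + 378.50 + 411.78 + 452.42 + 396.62 = 2278.97, so n·x̄ = 2278.97.
σ₀² = 32.52² = 1057.5504, σ² = 68.35² = 4671.7225; σ² + n·σ₀² = 4671.7225 + 5·1057.5504 = 9959.4745.
Posterior mean = (μ₀/σ₀² + n·x̄/σ²)/(1/σ₀² + n/σ²) = (σ²·μ₀ + σ₀²·n·x̄)/(σ² + n·σ₀²) = (4671.7225·401.65 + 1057.5504·2278.97)/9959.4745 = 4286522.977213/9959.4745 = 430.3965.

430.3965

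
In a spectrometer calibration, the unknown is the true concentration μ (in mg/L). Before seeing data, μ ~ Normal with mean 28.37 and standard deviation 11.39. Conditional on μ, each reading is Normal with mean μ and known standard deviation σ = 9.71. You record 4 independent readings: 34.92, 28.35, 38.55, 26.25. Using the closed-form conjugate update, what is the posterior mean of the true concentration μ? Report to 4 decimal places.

31.4567

For Normal data with known variance σ², a Normal(μ₀, σ₀²) prior on μ is conjugate. Posterior precision = 1/σ₀² + n/σ²; posterior mean is the precision-weighted average of μ₀ and x̄.
Σxᵢ = 34.92 + 28.35 + 38.55 + 26.25 = 128.07, so n·x̄ = 128.07.
σ₀² = 11.39² = 129.7321, σ² = 9.71² = 94.2841; σ² + n·σ₀² = 94.2841 + 4·129.7321 = 613.2125.
Posterior mean = (μ₀/σ₀² + n·x̄/σ²)/(1/σ₀² + n/σ²) = (σ²·μ₀ + σ₀²·n·x̄)/(σ² + n·σ₀²) = (94.2841·28.37 + 129.7321·128.07)/613.2125 = 19289.629964/613.2125 = 31.4567.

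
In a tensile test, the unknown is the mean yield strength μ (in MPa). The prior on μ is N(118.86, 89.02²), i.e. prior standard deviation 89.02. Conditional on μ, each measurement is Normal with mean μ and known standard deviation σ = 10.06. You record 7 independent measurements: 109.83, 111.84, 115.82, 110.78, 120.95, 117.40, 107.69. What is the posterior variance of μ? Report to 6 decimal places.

For Normal data with known variance σ², a Normal(μ₀, σ₀²) prior on μ is conjugate. Posterior precision = 1/σ₀² + n/σ²; posterior mean is the precision-weighted average of μ₀ and x̄.
σ₀² = 89.02² = 7924.5604, σ² = 10.06² = 101.2036; σ² + n·σ₀² = 101.2036 + 7·7924.5604 = 55573.1264.
Posterior precision = 1/σ₀² + n/σ² = 1/7924.5604 + 7/101.2036 = (σ² + n·σ₀²)/(σ₀²σ²) = 55573.1264/(7924.5604·101.2036); posterior variance σₙ² = σ₀²σ²/(σ² + n·σ₀²) = 7924.5604·101.2036/55573.1264 = 14.431328.

14.431328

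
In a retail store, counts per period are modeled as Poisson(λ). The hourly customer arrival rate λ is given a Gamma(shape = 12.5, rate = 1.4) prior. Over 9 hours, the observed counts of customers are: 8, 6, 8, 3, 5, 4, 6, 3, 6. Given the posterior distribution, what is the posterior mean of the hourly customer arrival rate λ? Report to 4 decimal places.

With a Gamma(shape α, rate β) prior, the Poisson likelihood is conjugate: the posterior is Gamma(α + ΣXᵢ, β + n).
Sum of counts S = 49 over n = 9 hours.
Posterior: Gamma(α+S, β+n) = Gamma(12.5+49, 1.4+9) = Gamma(61.5, 10.4).
Posterior mean = α/β = 61.5/10.4 = 5.9135.

5.9135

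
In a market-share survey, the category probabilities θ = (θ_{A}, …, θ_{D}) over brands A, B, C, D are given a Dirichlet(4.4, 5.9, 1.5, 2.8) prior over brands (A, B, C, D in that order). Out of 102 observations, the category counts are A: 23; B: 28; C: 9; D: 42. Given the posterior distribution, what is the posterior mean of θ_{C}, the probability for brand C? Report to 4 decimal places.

The Dirichlet prior is conjugate to the Multinomial likelihood: each posterior αⱼ = prior αⱼ + observed count nⱼ.
Posterior concentration: (27.4, 33.9, 10.5, 44.8), total = 116.6.
E[θ_{C}|data] = α_{C}/Σα = 10.5/116.6 = 0.0901.

0.0901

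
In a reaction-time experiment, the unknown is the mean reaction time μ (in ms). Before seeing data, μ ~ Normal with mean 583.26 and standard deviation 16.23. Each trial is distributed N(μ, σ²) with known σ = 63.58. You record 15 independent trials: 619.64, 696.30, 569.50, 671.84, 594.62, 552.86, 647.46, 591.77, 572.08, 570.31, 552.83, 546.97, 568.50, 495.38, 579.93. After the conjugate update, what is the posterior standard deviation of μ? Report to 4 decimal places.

11.5416

For Normal data with known variance σ², a Normal(μ₀, σ₀²) prior on μ is conjugate. Posterior precision = 1/σ₀² + n/σ²; posterior mean is the precision-weighted average of μ₀ and x̄.
σ₀² = 16.23² = 263.4129, σ² = 63.58² = 4042.4164; σ² + n·σ₀² = 4042.4164 + 15·263.4129 = 7993.6099.
Posterior precision = 1/σ₀² + n/σ² = 1/263.4129 + 15/4042.4164 = (σ² + n·σ₀²)/(σ₀²σ²) = 7993.6099/(263.4129·4042.4164); posterior variance σₙ² = σ₀²σ²/(σ² + n·σ₀²) = 263.4129·4042.4164/7993.6099 = 133.209481.
Posterior SD = √σₙ² = √(263.4129·4042.4164/7993.6099) = 11.5416.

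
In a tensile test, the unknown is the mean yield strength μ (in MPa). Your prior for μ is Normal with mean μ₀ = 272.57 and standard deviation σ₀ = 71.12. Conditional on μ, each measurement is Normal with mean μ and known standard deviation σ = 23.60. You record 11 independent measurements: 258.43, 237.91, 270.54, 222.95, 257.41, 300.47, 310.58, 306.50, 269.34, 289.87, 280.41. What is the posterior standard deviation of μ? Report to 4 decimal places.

7.0803

For Normal data with known variance σ², a Normal(μ₀, σ₀²) prior on μ is conjugate. Posterior precision = 1/σ₀² + n/σ²; posterior mean is the precision-weighted average of μ₀ and x̄.
σ₀² = 71.12² = 5058.0544, σ² = 23.60² = 556.96; σ² + n·σ₀² = 556.96 + 11·5058.0544 = 56195.5584.
Posterior precision = 1/σ₀² + n/σ² = 1/5058.0544 + 11/556.96 = (σ² + n·σ₀²)/(σ₀²σ²) = 56195.5584/(5058.0544·556.96); posterior variance σₙ² = σ₀²σ²/(σ² + n·σ₀²) = 5058.0544·556.96/56195.5584 = 50.130901.
Posterior SD = √σₙ² = √(5058.0544·556.96/56195.5584) = 7.0803.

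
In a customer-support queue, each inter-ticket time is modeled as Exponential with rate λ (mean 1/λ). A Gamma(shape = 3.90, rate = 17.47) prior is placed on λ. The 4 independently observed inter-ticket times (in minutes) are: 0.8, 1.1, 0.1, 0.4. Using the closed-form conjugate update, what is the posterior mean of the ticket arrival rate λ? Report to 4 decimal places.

0.3976

With a Gamma(shape α, rate β) prior on the exponential rate λ, the posterior after n observations with total T = Σxᵢ is Gamma(α+n, β+T).
Sum of observations T = 2.4 minutes; n = 4.
Posterior: Gamma(3.90+4, 17.47+2.4) = Gamma(7.90, 19.87).
Posterior mean of λ = α/β = 7.90/19.87 = 0.3976.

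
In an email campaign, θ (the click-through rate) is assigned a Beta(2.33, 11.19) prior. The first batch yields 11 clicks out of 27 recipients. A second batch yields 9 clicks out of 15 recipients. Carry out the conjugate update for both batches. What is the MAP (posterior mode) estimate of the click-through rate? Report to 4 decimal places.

0.3985

The Beta prior is conjugate to a Binomial/Bernoulli likelihood; the update adds successes to α and failures to β.
After batch 1: Beta(2.33+11, 11.19+16) = Beta(13.33, 27.19).
After batch 2: Beta(13.33+9, 27.19+6) = Beta(22.33, 33.19).
Mode of Beta(a,b) for a,b>1 is (a−1)/(a+b−2) = 21.33/53.52 = 0.3985.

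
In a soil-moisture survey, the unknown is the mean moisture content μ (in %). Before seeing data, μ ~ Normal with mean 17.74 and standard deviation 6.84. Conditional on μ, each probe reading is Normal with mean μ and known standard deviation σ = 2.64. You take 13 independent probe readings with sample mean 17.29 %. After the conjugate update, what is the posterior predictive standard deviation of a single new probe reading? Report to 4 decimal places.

2.7385

For Normal data with known variance σ², a Normal(μ₀, σ₀²) prior on μ is conjugate. Posterior precision = 1/σ₀² + n/σ²; posterior mean is the precision-weighted average of μ₀ and x̄.
σ₀² = 6.84² = 46.7856, σ² = 2.64² = 6.9696; σ² + n·σ₀² = 6.9696 + 13·46.7856 = 615.1824.
Posterior precision = 1/σ₀² + n/σ² = 1/46.7856 + 13/6.9696 = (σ² + n·σ₀²)/(σ₀²σ²) = 615.1824/(46.7856·6.9696); posterior variance σₙ² = σ₀²σ²/(σ² + n·σ₀²) = 46.7856·6.9696/615.1824 = 0.530049.
Predictive variance for one new observation = σₙ² + σ² = 46.7856·6.9696/615.1824 + 6.9696 = σ²·(σ₀² + 615.1824)/615.1824 = 6.9696·661.968/615.1824 = 7.499649; SD = √(6.9696·661.968/615.1824) = 2.7385.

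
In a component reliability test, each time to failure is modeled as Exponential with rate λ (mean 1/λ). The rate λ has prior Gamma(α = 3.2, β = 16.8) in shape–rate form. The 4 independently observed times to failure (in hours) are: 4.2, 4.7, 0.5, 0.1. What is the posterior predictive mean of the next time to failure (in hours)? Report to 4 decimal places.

4.2419

With a Gamma(shape α, rate β) prior on the exponential rate λ, the posterior after n observations with total T = Σxᵢ is Gamma(α+n, β+T).
Sum of observations T = 9.5 hours; n = 4.
Posterior: Gamma(3.2+4, 16.8+9.5) = Gamma(7.2, 26.3).
The predictive distribution for the next observation is Lomax; its mean is β/(α−1) = 26.3/6.2 = 4.2419.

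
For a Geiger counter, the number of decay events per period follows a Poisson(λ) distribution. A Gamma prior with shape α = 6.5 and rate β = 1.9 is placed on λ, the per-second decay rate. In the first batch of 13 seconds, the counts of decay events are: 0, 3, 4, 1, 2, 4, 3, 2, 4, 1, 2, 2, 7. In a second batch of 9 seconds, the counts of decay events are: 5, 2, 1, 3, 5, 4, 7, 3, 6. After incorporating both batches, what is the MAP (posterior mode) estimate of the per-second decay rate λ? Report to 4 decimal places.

3.2008

With a Gamma(shape α, rate β) prior, the Poisson likelihood is conjugate: the posterior is Gamma(α + ΣXᵢ, β + n).
Batch 1: sum of counts S = 35 over n = 13 seconds.
After batch 1: Gamma(α+S, β+n) = Gamma(6.5+35, 1.9+13) = Gamma(41.5, 14.9).
Batch 2: sum of counts S = 36 over n = 9 seconds.
After batch 2: Gamma(α+S, β+n) = Gamma(41.5+36, 14.9+9) = Gamma(77.5, 23.9).
Mode of Gamma(α,β) for α≥1 is (α−1)/β = 76.5/23.9 = 3.2008.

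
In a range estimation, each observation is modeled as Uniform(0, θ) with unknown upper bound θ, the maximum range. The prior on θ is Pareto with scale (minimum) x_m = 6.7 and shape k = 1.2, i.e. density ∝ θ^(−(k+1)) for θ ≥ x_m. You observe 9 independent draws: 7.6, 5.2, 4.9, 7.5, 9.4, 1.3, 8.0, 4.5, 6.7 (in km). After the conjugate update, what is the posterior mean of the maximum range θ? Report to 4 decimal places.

A Pareto(scale x_m, shape k) prior on the upper bound θ of Uniform(0, θ) is conjugate: posterior is Pareto(max(x_m, max xᵢ), k + n).
Sample maximum = 9.4; prior scale x_m = 6.7 → posterior scale = max = 9.4.
Posterior shape = 1.2 + 9 = 10.2.
E[θ|data] = k·x_m/(k−1) = 10.2·9.4/9.2 = 10.4217.

10.4217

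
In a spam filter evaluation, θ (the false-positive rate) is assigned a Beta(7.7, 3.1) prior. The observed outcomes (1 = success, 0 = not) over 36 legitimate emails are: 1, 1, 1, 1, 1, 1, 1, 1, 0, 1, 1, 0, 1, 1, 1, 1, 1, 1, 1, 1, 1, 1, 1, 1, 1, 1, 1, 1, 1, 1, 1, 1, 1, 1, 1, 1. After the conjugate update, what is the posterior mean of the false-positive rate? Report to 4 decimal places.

The Beta prior is conjugate to a Binomial/Bernoulli likelihood; the update adds successes to α and failures to β.
Posterior: Beta(α+k, β+n−k) = Beta(7.7+34, 3.1+2) = Beta(41.7, 5.1).
Posterior mean = α/(α+β) = 41.7/46.8 = 0.8910.

0.8910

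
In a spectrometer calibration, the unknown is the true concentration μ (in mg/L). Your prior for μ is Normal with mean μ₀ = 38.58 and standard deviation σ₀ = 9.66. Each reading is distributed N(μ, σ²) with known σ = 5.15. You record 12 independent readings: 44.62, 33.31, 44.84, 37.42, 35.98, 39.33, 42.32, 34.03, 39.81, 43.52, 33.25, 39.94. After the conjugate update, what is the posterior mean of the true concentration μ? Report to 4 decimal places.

For Normal data with known variance σ², a Normal(μ₀, σ₀²) prior on μ is conjugate. Posterior precision = 1/σ₀² + n/σ²; posterior mean is the precision-weighted average of μ₀ and x̄.
Σxᵢ = 44.62 + 33.31 + 44.84 + 37.42 + 35.98 + 39.33 + 42.32 + 34.03 + 39.81 + 43.52 + 33.25 + 39.94 = 468.37, so n·x̄ = 468.37.
σ₀² = 9.66² = 93.3156, σ² = 5.15² = 26.5225; σ² + n·σ₀² = 26.5225 + 12·93.3156 = 1146.3097.
Posterior mean = (μ₀/σ₀² + n·x̄/σ²)/(1/σ₀² + n/σ²) = (σ²·μ₀ + σ₀²·n·x̄)/(σ² + n·σ₀²) = (26.5225·38.58 + 93.3156·468.37)/1146.3097 = 44729.465622/1146.3097 = 39.0204.

39.0204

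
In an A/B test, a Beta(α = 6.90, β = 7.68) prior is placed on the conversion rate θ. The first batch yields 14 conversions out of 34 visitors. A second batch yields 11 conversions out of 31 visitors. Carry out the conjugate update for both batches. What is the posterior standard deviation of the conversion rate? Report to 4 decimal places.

0.0546

The Beta prior is conjugate to a Binomial/Bernoulli likelihood; the update adds successes to α and failures to β.
After batch 1: Beta(6.90+14, 7.68+20) = Beta(20.90, 27.68).
After batch 2: Beta(20.90+11, 27.68+20) = Beta(31.90, 47.68).
Var = αβ/((α+β)²(α+β+1)) = 31.90·47.68/(79.58²·80.58) = 0.00298052; SD = √0.00298052 = 0.0546.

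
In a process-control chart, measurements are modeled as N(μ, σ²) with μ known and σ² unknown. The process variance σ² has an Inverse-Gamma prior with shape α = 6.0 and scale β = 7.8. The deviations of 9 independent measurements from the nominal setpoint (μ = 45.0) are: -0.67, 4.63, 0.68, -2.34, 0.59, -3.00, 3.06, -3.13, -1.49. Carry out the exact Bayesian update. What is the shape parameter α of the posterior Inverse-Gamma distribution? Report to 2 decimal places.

With known mean μ and an Inverse-Gamma(α, β) prior on σ², the Normal likelihood is conjugate: posterior is Inv-Gamma(α + n/2, β + Σ(xᵢ−μ)²/2).
Σ(xᵢ−μ)² = (-0.67)² + (4.63)² + (0.68)² + (-2.34)² + (0.59)² + (-3.00)² + (3.06)² + (-3.13)² + (-1.49)² = 58.5525.
Posterior: Inv-Gamma(6.0 + 9/2, 7.8 + 58.5525/2) = Inv-Gamma(10.50, 37.07625).
Posterior α = 10.50.

10.50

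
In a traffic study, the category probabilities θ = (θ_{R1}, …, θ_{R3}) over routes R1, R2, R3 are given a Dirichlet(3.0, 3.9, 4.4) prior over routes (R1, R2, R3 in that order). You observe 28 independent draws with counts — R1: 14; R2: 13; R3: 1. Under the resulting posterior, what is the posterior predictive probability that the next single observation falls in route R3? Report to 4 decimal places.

The Dirichlet prior is conjugate to the Multinomial likelihood: each posterior αⱼ = prior αⱼ + observed count nⱼ.
Posterior concentration: (17.0, 16.9, 5.4), total = 39.3.
P(next = R3 | data) = α_{R3}/Σα = 0.1374.

0.1374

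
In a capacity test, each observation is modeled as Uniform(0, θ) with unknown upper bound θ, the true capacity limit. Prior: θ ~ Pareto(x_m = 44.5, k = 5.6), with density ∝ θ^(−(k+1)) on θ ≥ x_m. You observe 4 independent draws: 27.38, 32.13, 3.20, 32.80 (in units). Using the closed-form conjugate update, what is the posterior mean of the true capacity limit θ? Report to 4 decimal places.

A Pareto(scale x_m, shape k) prior on the upper bound θ of Uniform(0, θ) is conjugate: posterior is Pareto(max(x_m, max xᵢ), k + n).
Sample maximum = 32.80; prior scale x_m = 44.5 → posterior scale = max = 44.50.
Posterior shape = 5.6 + 4 = 9.6.
E[θ|data] = k·x_m/(k−1) = 9.6·44.50/8.6 = 49.6744.

49.6744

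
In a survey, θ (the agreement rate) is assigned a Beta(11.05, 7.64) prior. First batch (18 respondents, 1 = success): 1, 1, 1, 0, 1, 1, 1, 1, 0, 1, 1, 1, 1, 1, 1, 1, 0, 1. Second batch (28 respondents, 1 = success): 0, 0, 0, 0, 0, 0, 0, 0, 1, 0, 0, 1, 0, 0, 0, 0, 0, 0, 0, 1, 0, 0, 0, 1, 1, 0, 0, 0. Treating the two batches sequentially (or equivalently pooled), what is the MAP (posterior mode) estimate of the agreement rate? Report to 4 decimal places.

The Beta prior is conjugate to a Binomial/Bernoulli likelihood; the update adds successes to α and failures to β.
After batch 1: Beta(11.05+15, 7.64+3) = Beta(26.05, 10.64).
After batch 2: Beta(26.05+5, 10.64+23) = Beta(31.05, 33.64).
Mode of Beta(a,b) for a,b>1 is (a−1)/(a+b−2) = 30.05/62.69 = 0.4793.

0.4793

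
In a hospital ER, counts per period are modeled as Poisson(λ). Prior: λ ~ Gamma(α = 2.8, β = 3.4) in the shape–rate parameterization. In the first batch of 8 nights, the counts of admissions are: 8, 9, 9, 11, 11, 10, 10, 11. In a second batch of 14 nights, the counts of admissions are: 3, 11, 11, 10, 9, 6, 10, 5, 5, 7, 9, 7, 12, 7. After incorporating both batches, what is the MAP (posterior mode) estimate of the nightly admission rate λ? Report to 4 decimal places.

7.5906

With a Gamma(shape α, rate β) prior, the Poisson likelihood is conjugate: the posterior is Gamma(α + ΣXᵢ, β + n).
Batch 1: sum of counts S = 79 over n = 8 nights.
After batch 1: Gamma(α+S, β+n) = Gamma(2.8+79, 3.4+8) = Gamma(81.8, 11.4).
Batch 2: sum of counts S = 112 over n = 14 nights.
After batch 2: Gamma(α+S, β+n) = Gamma(81.8+112, 11.4+14) = Gamma(193.8, 25.4).
Mode of Gamma(α,β) for α≥1 is (α−1)/β = 192.8/25.4 = 7.5906.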